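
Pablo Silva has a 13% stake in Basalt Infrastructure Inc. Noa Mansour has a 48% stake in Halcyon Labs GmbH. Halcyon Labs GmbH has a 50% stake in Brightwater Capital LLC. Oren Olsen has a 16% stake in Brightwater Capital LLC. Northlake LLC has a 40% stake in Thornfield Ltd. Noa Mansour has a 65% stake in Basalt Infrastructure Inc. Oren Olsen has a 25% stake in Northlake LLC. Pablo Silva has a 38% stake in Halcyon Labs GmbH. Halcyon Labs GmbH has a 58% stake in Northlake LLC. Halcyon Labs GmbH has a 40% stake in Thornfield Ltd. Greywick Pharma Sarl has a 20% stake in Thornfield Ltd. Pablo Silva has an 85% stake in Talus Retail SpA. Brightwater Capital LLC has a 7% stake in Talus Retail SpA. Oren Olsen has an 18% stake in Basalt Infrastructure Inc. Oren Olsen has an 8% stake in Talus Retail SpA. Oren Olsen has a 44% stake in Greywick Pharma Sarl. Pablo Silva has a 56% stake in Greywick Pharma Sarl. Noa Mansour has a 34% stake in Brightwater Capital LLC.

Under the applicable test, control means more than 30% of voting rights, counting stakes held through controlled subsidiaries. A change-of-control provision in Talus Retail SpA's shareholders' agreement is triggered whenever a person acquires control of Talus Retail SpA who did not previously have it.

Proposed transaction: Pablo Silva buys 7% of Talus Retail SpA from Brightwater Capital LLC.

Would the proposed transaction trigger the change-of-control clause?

No

The purchase adds only to Pablo's holdings (Brightwater's stake shrinks), so Pablo is the only person who could newly come to control Talus.
Pablo holds 38% of Halcyon, so Pablo controls Halcyon.
Halcyon holds 50% of Brightwater, so Pablo controls Brightwater.
Brightwater and Pablo together hold 7% + 85% = 92% of Talus, so Pablo controls Talus.
So Pablo already controls Talus before the transaction.
After the purchase, Pablo's direct stake in Talus rises to 85% + 7% = 92%, and Brightwater's stake falls to 0%.
Pablo controlled Talus already, so this is not a new person acquiring control; every other person's position is unchanged or reduced.
No new person acquires control, so the clause is not triggered.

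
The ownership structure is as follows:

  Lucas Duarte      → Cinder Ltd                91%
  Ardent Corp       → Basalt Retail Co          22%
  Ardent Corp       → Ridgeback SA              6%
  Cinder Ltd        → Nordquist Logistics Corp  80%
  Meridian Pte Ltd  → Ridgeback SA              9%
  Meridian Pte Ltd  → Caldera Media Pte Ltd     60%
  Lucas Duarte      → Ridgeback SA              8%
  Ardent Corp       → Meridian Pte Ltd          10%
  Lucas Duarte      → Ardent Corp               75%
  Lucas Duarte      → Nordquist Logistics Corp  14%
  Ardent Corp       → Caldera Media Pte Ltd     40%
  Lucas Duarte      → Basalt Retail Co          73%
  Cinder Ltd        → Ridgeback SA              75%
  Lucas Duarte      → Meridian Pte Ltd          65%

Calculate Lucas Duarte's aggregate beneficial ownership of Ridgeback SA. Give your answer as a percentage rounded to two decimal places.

Lucas reaches Ridgeback along 5 paths.
Via Cinder: 91% × 75% = 68.25%.
Via Ardent: 75% × 6% = 4.5%.
Via Ardent → Meridian: 75% × 10% × 9% = 0.675%.
Via Meridian: 65% × 9% = 5.85%.
Direct stake: 8% = 8%.
Total: 68.25% + 4.5% + 0.675% + 5.85% + 8% = 87.275%.
Rounded: 87.28%.

87.28%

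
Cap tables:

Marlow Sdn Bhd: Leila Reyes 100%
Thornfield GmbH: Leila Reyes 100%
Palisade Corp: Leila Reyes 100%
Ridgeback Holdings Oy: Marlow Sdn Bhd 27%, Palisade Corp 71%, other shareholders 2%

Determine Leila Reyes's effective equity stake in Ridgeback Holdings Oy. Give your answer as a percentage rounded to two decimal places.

98.00%

Leila reaches Ridgeback along 2 paths.
Via Marlow: 100% × 27% = 27%.
Via Palisade: 100% × 71% = 71%.
Total: 27% + 71% = 98%.
Rounded: 98.00%.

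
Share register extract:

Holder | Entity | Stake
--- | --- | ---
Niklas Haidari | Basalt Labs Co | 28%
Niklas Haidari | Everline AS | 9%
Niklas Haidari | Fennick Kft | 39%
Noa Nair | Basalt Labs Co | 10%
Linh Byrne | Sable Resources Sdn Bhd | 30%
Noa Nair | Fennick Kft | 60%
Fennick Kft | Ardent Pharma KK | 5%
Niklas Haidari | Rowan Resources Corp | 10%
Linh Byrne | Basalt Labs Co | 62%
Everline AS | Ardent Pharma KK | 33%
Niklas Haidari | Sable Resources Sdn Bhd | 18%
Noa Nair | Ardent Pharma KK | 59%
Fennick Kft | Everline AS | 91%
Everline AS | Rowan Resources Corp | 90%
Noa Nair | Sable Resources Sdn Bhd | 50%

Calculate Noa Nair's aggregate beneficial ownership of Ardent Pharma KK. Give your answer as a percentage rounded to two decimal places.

80.02%

Noa reaches Ardent along 3 paths.
Direct stake: 59% = 59%.
Via Fennick → Everline: 60% × 91% × 33% = 18.018%.
Via Fennick: 60% × 5% = 3%.
Total: 59% + 18.018% + 3% = 80.018%.
Rounded: 80.02%.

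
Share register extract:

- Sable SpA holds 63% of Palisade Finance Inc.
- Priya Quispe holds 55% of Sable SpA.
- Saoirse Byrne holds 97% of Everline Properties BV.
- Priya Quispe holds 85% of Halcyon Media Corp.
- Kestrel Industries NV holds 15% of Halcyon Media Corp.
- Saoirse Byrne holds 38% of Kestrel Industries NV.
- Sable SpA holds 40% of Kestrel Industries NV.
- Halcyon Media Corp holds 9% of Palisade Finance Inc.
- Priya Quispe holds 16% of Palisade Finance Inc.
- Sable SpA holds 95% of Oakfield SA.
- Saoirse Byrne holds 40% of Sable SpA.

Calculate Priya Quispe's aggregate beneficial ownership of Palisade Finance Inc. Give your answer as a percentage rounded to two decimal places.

Priya reaches Palisade along 4 paths.
Direct stake: 16% = 16%.
Via Sable → Kestrel → Halcyon: 55% × 40% × 15% × 9% = 0.297%.
Via Halcyon: 85% × 9% = 7.65%.
Via Sable: 55% × 63% = 34.65%.
Total: 16% + 0.297% + 7.65% + 34.65% = 58.597%.
Rounded: 58.60%.

58.60%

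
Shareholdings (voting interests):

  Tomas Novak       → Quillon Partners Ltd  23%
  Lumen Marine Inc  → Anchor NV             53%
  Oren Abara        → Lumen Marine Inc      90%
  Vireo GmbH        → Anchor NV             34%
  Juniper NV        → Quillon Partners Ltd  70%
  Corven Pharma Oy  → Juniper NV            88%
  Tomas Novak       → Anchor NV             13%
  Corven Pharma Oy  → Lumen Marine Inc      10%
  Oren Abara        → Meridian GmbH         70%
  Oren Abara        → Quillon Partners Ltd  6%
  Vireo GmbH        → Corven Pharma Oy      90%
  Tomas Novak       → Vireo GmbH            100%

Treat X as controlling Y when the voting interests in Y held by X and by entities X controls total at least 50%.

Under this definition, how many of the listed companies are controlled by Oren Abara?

Oren holds 70% of Meridian, so Oren controls Meridian.
Oren holds 90% of Lumen, so Oren controls Lumen.
Lumen holds 53% of Anchor, so Oren controls Anchor.
No other company's threshold is met.
Oren controls 3 companies.

3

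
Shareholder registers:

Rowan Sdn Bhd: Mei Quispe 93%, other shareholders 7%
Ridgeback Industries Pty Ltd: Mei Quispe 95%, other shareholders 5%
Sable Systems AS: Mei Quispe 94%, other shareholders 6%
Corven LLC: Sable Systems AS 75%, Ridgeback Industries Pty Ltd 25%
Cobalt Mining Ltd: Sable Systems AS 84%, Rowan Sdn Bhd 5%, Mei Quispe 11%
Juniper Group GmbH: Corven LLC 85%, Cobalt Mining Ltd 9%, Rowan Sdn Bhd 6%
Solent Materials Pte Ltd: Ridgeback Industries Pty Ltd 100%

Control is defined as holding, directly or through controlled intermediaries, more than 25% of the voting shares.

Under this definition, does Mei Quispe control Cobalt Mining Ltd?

Mei holds 94% of Sable, so Mei controls Sable.
Mei holds 93% of Rowan, so Mei controls Rowan.
Sable and Rowan and Mei together hold 84% + 5% + 11% = 100% of Cobalt, so Mei controls Cobalt.

Yes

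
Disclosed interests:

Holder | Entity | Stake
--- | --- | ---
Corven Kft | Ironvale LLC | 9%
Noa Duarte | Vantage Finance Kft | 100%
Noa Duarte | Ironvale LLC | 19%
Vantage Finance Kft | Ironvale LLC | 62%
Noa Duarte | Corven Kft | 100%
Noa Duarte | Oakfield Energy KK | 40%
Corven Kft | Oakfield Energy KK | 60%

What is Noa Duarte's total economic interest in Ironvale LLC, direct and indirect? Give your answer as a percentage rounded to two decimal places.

90.00%

Noa reaches Ironvale along 3 paths.
Via Vantage: 100% × 62% = 62%.
Via Corven: 100% × 9% = 9%.
Direct stake: 19% = 19%.
Total: 62% + 9% + 19% = 90%.
Rounded: 90.00%.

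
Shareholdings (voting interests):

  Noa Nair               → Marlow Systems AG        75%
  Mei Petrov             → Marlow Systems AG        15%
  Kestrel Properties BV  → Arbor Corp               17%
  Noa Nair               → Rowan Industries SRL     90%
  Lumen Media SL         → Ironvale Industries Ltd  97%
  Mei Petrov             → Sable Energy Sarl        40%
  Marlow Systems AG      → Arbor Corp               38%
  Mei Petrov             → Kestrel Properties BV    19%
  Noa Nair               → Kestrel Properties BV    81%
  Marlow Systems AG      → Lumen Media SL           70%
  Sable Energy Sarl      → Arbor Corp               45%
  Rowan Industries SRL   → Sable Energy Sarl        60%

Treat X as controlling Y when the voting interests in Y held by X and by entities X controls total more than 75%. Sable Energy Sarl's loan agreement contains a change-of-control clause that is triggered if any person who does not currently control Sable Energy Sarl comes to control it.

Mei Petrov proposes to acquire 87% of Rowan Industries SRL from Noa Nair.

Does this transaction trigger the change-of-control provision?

Yes

The purchase adds only to Mei's holdings (Noa's stake shrinks), so Mei is the only person who could newly come to control Sable.
Mei's largest direct stake is 40% in Sable, which does not meet the threshold, so Mei controls no company.
In Sable, Mei's side holds only 40%, not > 75%.
So before the transaction, Mei does not control Sable.
After the purchase, Mei holds 87% of Rowan directly, and Noa's stake falls to 3%.
Mei holds 87% of Rowan, so Mei controls Rowan.
Rowan and Mei together hold 60% + 40% = 100% of Sable, so Mei controls Sable.
Mei did not control Sable before and does after, so the clause is triggered.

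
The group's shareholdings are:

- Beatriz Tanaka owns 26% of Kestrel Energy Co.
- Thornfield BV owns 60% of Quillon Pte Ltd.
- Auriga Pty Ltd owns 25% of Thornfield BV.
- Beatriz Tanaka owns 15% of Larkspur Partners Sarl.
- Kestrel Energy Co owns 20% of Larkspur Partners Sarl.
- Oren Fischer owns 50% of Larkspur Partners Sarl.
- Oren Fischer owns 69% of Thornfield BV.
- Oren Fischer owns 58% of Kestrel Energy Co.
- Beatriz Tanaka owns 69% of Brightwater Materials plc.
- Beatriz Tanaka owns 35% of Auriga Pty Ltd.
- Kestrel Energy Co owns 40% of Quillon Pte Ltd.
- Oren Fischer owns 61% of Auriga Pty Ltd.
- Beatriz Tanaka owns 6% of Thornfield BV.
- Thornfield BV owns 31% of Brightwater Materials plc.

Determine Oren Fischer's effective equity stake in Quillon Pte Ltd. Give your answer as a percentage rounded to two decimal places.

Oren reaches Quillon along 3 paths.
Via Kestrel: 58% × 40% = 23.2%.
Via Auriga → Thornfield: 61% × 25% × 60% = 9.15%.
Via Thornfield: 69% × 60% = 41.4%.
Total: 23.2% + 9.15% + 41.4% = 73.75%.

73.75%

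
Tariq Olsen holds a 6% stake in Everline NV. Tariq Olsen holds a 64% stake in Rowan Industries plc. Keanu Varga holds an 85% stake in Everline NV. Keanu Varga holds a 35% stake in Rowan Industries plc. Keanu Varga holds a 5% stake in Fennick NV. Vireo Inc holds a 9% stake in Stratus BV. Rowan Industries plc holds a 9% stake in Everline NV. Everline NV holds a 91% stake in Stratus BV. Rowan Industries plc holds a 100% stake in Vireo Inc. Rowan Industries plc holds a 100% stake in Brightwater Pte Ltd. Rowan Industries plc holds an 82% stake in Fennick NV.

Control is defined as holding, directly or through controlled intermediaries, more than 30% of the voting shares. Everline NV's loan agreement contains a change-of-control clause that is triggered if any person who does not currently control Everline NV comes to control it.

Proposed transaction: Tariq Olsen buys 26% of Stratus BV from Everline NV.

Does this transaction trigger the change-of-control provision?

The purchase adds only to Tariq's holdings (Everline's stake shrinks), so Tariq is the only person who could newly come to control Everline.
Tariq holds 64% of Rowan, so Tariq controls Rowan.
Rowan holds 100% of Vireo, so Tariq controls Vireo.
Rowan holds 82% of Fennick, so Tariq controls Fennick.
Rowan holds 100% of Brightwater, so Tariq controls Brightwater.
In Everline, Tariq's side holds only 9% + 6% = 15%, not > 30%.
So before the transaction, Tariq does not control Everline.
After the purchase, Tariq holds 26% of Stratus directly, and Everline's stake falls to 65%.
Vireo and Tariq together hold 9% + 26% = 35% of Stratus, so Tariq controls Stratus.
After the transaction, Tariq's side holds 9% + 6% = 15% of Everline, not > 30%, so Tariq still does not control Everline.
No new person acquires control, so the clause is not triggered.

No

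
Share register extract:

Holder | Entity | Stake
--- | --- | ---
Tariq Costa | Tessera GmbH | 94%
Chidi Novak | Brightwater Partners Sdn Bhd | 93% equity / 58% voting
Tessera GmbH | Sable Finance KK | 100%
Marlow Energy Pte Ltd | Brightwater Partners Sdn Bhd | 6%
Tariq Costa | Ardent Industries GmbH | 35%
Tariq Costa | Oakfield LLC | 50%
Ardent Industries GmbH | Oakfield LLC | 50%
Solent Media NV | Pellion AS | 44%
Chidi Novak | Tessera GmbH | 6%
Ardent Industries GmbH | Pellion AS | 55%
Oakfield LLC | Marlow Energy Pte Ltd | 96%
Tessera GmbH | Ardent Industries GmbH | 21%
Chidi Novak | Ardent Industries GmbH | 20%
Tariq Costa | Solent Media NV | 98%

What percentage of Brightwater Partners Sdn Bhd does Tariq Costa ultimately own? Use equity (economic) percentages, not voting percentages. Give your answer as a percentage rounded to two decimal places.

4.46%

Tariq reaches Brightwater along 3 paths.
Via Ardent → Oakfield → Marlow: 35% × 50% × 96% × 6% = 1.008%.
Via Tessera → Ardent → Oakfield → Marlow: 94% × 21% × 50% × 96% × 6% = 0.568512%.
Via Oakfield → Marlow: 50% × 96% × 6% = 2.88%.
Total: 1.008% + 0.568512% + 2.88% = 4.456512%.
Rounded: 4.46%.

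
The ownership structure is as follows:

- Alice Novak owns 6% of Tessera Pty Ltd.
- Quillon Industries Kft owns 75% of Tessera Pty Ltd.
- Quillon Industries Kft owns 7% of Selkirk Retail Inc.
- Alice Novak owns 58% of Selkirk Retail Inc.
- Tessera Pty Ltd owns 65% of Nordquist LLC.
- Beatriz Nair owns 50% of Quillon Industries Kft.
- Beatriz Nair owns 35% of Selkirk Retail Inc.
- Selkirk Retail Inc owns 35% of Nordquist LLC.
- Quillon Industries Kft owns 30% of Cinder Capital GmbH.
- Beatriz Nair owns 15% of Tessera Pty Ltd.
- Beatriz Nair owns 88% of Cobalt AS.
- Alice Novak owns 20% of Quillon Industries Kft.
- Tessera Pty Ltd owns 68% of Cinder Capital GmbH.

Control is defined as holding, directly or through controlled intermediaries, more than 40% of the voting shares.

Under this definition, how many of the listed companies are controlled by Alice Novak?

1

Alice holds 58% of Selkirk, so Alice controls Selkirk.
No other company's threshold is met.
Alice controls 1 company.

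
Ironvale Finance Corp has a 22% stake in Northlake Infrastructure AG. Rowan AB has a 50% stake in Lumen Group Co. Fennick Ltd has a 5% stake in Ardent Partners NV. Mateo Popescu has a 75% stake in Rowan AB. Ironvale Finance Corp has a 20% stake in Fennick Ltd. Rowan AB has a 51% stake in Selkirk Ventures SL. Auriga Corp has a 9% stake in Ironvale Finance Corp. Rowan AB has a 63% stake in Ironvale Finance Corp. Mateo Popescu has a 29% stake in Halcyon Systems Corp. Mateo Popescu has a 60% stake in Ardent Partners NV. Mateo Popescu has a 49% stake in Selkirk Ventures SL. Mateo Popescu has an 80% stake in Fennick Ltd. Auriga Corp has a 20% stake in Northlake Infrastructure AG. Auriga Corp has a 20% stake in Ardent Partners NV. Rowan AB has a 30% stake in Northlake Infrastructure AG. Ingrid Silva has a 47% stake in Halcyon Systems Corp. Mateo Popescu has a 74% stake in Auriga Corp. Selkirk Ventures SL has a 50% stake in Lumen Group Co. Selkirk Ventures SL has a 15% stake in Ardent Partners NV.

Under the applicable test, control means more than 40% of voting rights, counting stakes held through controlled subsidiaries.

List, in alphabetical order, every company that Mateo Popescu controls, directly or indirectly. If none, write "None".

Mateo holds 75% of Rowan, so Mateo controls Rowan.
Mateo holds 74% of Auriga, so Mateo controls Auriga.
Auriga and Rowan together hold 9% + 63% = 72% of Ironvale, so Mateo controls Ironvale.
Mateo and Rowan together hold 49% + 51% = 100% of Selkirk, so Mateo controls Selkirk.
Ironvale and Mateo together hold 20% + 80% = 100% of Fennick, so Mateo controls Fennick.
Mateo and Auriga and Selkirk and Fennick together hold 60% + 20% + 15% + 5% = 100% of Ardent, so Mateo controls Ardent.
Selkirk and Rowan together hold 50% + 50% = 100% of Lumen, so Mateo controls Lumen.
Rowan and Auriga and Ironvale together hold 30% + 20% + 22% = 72% of Northlake, so Mateo controls Northlake.
No other company's threshold is met.

Ardent Partners NV, Auriga Corp, Fennick Ltd, Ironvale Finance Corp, Lumen Group Co, Northlake Infrastructure AG, Rowan AB, Selkirk Ventures SL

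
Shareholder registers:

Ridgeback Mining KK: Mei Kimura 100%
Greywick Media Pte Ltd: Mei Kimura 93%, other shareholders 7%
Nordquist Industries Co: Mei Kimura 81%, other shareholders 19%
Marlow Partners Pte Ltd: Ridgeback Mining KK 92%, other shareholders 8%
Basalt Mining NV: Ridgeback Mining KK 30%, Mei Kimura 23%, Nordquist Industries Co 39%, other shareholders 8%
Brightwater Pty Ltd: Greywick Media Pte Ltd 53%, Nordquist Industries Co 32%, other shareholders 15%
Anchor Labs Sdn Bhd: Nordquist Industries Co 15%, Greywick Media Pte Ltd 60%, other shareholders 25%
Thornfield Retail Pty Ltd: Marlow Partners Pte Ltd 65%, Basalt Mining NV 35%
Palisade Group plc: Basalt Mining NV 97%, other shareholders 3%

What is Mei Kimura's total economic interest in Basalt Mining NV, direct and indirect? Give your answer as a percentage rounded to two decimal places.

Mei reaches Basalt along 3 paths.
Via Ridgeback: 100% × 30% = 30%.
Direct stake: 23% = 23%.
Via Nordquist: 81% × 39% = 31.59%.
Total: 30% + 23% + 31.59% = 84.59%.

84.59%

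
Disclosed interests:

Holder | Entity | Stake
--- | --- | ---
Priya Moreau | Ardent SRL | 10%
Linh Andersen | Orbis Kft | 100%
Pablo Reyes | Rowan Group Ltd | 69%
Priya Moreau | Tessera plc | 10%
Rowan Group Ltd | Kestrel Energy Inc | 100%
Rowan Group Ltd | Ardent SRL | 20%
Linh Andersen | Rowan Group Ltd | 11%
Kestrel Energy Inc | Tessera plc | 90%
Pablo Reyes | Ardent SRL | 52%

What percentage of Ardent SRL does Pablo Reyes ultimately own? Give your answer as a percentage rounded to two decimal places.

Pablo reaches Ardent along 2 paths.
Direct stake: 52% = 52%.
Via Rowan: 69% × 20% = 13.8%.
Total: 52% + 13.8% = 65.8%.
Rounded: 65.80%.

65.80%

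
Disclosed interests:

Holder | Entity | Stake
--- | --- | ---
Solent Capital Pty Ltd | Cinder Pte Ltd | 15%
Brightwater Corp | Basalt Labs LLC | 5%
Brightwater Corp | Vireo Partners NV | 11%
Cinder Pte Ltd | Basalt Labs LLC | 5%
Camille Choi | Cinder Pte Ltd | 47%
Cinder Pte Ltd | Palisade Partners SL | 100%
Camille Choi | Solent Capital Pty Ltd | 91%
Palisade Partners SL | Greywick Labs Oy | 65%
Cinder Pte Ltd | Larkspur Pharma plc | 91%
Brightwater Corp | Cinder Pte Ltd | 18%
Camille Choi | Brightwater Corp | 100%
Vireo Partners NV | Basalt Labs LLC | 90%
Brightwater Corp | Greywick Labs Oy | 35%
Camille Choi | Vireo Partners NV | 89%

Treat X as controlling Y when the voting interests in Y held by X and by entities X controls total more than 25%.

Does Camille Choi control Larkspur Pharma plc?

Camille holds 100% of Brightwater, so Camille controls Brightwater.
Camille holds 91% of Solent, so Camille controls Solent.
Camille and Solent and Brightwater together hold 47% + 15% + 18% = 80% of Cinder, so Camille controls Cinder.
Cinder holds 91% of Larkspur, so Camille controls Larkspur.

Yes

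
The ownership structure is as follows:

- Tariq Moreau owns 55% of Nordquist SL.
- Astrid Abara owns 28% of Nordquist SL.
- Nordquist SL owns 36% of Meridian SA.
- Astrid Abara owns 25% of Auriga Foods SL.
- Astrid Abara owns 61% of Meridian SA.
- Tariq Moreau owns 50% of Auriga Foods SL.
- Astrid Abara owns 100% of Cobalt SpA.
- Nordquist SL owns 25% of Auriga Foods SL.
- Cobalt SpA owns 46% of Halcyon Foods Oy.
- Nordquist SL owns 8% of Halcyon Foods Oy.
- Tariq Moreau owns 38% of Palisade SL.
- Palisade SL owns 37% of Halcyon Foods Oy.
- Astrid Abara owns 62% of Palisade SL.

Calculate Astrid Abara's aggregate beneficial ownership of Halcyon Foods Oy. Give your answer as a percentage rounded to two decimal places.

Astrid reaches Halcyon along 3 paths.
Via Nordquist: 28% × 8% = 2.24%.
Via Cobalt: 100% × 46% = 46%.
Via Palisade: 62% × 37% = 22.94%.
Total: 2.24% + 46% + 22.94% = 71.18%.

71.18%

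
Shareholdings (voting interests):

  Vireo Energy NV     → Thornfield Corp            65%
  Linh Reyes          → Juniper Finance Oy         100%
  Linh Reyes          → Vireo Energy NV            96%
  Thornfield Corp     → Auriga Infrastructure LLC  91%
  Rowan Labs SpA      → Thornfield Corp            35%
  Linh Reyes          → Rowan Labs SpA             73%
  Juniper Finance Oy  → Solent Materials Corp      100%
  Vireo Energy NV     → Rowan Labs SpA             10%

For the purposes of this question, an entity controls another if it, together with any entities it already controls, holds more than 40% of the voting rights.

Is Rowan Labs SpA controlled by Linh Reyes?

Yes

Linh holds 96% of Vireo, so Linh controls Vireo.
Linh and Vireo together hold 73% + 10% = 83% of Rowan, so Linh controls Rowan.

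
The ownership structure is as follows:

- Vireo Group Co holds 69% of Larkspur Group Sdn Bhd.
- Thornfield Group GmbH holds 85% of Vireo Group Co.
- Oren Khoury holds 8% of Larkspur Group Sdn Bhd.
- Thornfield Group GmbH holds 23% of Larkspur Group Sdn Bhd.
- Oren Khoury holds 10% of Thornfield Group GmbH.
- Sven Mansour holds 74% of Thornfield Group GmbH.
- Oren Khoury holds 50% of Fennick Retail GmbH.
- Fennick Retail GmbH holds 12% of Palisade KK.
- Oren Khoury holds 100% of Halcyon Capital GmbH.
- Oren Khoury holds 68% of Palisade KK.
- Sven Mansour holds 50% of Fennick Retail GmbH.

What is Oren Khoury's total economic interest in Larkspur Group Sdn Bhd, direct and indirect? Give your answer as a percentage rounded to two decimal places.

16.17%

Oren reaches Larkspur along 3 paths.
Via Thornfield: 10% × 23% = 2.3%.
Via Thornfield → Vireo: 10% × 85% × 69% = 5.865%.
Direct stake: 8% = 8%.
Total: 2.3% + 5.865% + 8% = 16.165%.
Rounded: 16.17%.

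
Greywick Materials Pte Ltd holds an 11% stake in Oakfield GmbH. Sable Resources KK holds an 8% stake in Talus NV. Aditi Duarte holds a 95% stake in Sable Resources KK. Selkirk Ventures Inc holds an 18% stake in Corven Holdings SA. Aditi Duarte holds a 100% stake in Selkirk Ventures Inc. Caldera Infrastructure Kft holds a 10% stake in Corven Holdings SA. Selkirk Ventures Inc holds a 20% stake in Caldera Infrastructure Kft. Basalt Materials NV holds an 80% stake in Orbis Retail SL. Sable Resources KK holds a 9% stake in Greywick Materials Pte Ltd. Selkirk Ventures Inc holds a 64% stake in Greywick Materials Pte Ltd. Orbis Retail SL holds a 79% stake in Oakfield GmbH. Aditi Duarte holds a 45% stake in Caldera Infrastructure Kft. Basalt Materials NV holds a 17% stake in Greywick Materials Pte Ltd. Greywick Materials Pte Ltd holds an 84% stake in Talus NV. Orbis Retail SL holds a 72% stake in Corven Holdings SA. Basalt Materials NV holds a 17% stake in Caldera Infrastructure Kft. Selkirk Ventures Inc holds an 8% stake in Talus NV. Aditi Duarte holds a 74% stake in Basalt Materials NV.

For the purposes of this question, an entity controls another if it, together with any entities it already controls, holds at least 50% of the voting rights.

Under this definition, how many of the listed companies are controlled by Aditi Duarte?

9

Aditi holds 100% of Selkirk, so Aditi controls Selkirk.
Aditi holds 74% of Basalt, so Aditi controls Basalt.
Aditi holds 95% of Sable, so Aditi controls Sable.
Sable and Basalt and Selkirk together hold 9% + 17% + 64% = 90% of Greywick, so Aditi controls Greywick.
Basalt holds 80% of Orbis, so Aditi controls Orbis.
Aditi and Selkirk and Basalt together hold 45% + 20% + 17% = 82% of Caldera, so Aditi controls Caldera.
Greywick and Sable and Selkirk together hold 84% + 8% + 8% = 100% of Talus, so Aditi controls Talus.
Greywick and Orbis together hold 11% + 79% = 90% of Oakfield, so Aditi controls Oakfield.
Selkirk and Orbis and Caldera together hold 18% + 72% + 10% = 100% of Corven, so Aditi controls Corven.
Aditi controls 9 companies.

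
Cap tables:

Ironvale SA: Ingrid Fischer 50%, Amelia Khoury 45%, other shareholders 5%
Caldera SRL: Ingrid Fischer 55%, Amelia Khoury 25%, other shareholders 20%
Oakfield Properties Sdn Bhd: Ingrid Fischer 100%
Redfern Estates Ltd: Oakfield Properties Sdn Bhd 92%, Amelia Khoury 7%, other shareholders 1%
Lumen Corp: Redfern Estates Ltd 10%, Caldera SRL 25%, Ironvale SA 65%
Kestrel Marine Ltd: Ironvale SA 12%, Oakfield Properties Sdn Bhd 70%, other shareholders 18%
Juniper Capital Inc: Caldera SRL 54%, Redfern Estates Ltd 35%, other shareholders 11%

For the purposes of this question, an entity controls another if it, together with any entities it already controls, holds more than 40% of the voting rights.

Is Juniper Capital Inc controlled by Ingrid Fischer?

Yes

Ingrid holds 55% of Caldera, so Ingrid controls Caldera.
Ingrid holds 100% of Oakfield, so Ingrid controls Oakfield.
Oakfield holds 92% of Redfern, so Ingrid controls Redfern.
Caldera and Redfern together hold 54% + 35% = 89% of Juniper, so Ingrid controls Juniper.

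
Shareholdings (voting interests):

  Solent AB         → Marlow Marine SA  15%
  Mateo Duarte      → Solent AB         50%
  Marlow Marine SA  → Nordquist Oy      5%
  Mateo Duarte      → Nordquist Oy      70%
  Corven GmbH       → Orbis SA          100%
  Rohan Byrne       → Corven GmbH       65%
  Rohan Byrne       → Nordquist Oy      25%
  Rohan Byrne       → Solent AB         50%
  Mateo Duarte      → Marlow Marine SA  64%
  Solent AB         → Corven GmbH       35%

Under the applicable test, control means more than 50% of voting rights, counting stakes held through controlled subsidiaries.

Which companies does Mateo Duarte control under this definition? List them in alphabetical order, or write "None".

Marlow Marine SA, Nordquist Oy

Mateo holds 64% of Marlow, so Mateo controls Marlow.
Mateo and Marlow together hold 70% + 5% = 75% of Nordquist, so Mateo controls Nordquist.
No other company's threshold is met.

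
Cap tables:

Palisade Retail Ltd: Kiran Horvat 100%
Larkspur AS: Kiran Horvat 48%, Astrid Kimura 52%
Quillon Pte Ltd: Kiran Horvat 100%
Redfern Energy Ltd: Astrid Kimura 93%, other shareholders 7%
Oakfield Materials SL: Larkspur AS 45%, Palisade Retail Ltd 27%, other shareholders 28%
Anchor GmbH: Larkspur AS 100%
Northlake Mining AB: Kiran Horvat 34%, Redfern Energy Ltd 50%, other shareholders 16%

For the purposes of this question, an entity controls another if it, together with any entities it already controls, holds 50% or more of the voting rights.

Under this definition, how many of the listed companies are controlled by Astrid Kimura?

4

Astrid holds 52% of Larkspur, so Astrid controls Larkspur.
Astrid holds 93% of Redfern, so Astrid controls Redfern.
Larkspur holds 100% of Anchor, so Astrid controls Anchor.
Redfern holds 50% of Northlake, so Astrid controls Northlake.
No other company's threshold is met.
Astrid controls 4 companies.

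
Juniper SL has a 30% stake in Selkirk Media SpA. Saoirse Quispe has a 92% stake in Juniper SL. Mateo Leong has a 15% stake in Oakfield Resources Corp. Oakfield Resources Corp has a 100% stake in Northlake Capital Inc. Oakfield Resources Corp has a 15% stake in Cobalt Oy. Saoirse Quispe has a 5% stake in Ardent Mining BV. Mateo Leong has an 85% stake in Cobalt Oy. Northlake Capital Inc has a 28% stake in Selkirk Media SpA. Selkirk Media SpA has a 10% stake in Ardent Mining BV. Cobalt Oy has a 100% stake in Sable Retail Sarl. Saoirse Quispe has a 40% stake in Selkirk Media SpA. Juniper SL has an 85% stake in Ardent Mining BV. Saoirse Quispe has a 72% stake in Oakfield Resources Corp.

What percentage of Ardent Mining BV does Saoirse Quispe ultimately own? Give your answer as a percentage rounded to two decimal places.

Saoirse reaches Ardent along 5 paths.
Via Juniper: 92% × 85% = 78.2%.
Direct stake: 5% = 5%.
Via Selkirk: 40% × 10% = 4%.
Via Juniper → Selkirk: 92% × 30% × 10% = 2.76%.
Via Oakfield → Northlake → Selkirk: 72% × 100% × 28% × 10% = 2.016%.
Total: 78.2% + 5% + 4% + 2.76% + 2.016% = 91.976%.
Rounded: 91.98%.

91.98%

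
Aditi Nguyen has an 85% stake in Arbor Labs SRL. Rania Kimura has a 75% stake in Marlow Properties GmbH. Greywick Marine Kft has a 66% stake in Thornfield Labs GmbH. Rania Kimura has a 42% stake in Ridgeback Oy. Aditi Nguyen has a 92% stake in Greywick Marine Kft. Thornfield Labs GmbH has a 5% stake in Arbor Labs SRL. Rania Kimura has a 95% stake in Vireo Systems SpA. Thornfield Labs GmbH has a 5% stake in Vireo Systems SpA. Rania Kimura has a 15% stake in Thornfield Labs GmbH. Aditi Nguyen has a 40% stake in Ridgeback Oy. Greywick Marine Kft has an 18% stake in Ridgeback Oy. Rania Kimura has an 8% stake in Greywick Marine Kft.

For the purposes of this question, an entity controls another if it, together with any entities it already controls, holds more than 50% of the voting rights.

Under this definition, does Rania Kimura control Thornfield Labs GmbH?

No

Rania holds 75% of Marlow, so Rania controls Marlow.
Rania holds 95% of Vireo, so Rania controls Vireo.
In Thornfield, Rania's side holds only 15%, not > 50%.
So Rania does not control Thornfield.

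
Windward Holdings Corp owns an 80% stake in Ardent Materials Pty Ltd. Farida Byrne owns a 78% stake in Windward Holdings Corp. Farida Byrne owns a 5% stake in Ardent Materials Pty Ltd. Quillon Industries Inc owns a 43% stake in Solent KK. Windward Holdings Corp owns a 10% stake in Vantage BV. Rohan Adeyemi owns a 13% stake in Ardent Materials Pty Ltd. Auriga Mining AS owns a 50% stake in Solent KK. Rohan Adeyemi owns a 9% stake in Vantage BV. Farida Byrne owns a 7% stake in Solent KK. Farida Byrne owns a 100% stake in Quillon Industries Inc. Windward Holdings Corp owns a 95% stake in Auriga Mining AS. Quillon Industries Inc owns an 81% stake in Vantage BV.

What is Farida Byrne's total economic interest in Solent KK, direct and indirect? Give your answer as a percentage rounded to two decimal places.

87.05%

Farida reaches Solent along 3 paths.
Via Windward → Auriga: 78% × 95% × 50% = 37.05%.
Direct stake: 7% = 7%.
Via Quillon: 100% × 43% = 43%.
Total: 37.05% + 7% + 43% = 87.05%.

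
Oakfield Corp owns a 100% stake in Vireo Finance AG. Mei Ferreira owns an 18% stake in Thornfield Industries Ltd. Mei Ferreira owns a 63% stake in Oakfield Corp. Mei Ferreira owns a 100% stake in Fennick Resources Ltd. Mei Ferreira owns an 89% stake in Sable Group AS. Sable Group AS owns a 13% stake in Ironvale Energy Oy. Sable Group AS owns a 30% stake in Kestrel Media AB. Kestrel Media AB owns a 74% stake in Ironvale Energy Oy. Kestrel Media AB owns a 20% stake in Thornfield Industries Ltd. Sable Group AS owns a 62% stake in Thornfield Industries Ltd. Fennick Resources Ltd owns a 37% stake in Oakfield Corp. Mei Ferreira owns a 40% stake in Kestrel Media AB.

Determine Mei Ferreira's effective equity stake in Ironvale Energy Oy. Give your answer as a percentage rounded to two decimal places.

60.93%

Mei reaches Ironvale along 3 paths.
Via Sable → Kestrel: 89% × 30% × 74% = 19.758%.
Via Kestrel: 40% × 74% = 29.6%.
Via Sable: 89% × 13% = 11.57%.
Total: 19.758% + 29.6% + 11.57% = 60.928%.
Rounded: 60.93%.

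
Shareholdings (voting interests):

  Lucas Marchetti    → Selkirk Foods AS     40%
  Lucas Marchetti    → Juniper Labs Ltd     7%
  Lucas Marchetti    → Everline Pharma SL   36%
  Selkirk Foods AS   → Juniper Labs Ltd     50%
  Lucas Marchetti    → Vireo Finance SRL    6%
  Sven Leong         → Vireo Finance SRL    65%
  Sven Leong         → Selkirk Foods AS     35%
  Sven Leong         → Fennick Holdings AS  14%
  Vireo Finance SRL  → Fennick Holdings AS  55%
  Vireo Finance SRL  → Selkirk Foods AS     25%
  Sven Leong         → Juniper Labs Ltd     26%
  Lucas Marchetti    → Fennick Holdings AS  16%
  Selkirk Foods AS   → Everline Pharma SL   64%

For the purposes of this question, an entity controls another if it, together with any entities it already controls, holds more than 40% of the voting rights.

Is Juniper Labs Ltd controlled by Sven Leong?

Sven holds 65% of Vireo, so Sven controls Vireo.
Vireo and Sven together hold 25% + 35% = 60% of Selkirk, so Sven controls Selkirk.
Selkirk and Sven together hold 50% + 26% = 76% of Juniper, so Sven controls Juniper.

Yes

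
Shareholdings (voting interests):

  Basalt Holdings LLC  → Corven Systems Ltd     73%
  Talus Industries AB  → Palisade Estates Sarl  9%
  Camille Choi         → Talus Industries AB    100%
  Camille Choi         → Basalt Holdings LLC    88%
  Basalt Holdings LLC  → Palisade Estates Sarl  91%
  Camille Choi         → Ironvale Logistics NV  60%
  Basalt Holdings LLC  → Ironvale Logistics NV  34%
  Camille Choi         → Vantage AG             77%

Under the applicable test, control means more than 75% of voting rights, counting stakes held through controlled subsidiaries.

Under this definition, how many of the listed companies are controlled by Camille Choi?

Camille holds 77% of Vantage, so Camille controls Vantage.
Camille holds 100% of Talus, so Camille controls Talus.
Camille holds 88% of Basalt, so Camille controls Basalt.
Talus and Basalt together hold 9% + 91% = 100% of Palisade, so Camille controls Palisade.
Basalt and Camille together hold 34% + 60% = 94% of Ironvale, so Camille controls Ironvale.
No other company's threshold is met.
Camille controls 5 companies.

5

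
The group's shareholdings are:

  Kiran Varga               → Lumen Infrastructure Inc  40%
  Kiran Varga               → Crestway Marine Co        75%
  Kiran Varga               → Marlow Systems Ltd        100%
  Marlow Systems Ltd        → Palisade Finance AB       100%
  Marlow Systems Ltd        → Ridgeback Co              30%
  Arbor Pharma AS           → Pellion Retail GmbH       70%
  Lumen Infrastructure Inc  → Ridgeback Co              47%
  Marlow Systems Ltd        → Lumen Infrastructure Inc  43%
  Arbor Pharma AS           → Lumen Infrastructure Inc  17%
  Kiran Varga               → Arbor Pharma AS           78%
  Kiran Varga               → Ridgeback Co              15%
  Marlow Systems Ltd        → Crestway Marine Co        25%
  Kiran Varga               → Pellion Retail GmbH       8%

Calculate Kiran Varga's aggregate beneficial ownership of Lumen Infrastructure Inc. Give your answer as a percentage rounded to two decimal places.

96.26%

Kiran reaches Lumen along 3 paths.
Direct stake: 40% = 40%.
Via Arbor: 78% × 17% = 13.26%.
Via Marlow: 100% × 43% = 43%.
Total: 40% + 13.26% + 43% = 96.26%.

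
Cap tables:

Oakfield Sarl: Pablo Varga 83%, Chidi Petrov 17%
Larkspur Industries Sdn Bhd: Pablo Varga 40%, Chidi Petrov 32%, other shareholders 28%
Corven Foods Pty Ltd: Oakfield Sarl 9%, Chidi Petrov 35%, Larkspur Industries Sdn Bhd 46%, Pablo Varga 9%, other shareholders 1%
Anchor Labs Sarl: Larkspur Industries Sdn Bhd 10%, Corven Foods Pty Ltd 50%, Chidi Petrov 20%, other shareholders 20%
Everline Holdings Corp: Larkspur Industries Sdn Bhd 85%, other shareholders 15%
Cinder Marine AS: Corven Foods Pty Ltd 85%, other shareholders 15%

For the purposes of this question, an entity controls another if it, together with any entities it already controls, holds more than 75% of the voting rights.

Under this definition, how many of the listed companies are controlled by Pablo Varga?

1

Pablo holds 83% of Oakfield, so Pablo controls Oakfield.
No other company's threshold is met.
Pablo controls 1 company.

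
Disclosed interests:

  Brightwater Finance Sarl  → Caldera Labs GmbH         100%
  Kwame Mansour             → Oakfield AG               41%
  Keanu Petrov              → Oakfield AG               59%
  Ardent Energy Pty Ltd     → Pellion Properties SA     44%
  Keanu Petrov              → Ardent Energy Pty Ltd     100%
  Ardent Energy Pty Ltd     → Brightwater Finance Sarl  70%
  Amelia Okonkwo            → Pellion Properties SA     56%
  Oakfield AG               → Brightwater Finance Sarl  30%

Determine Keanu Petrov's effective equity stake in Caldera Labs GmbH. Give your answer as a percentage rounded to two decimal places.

87.70%

Keanu reaches Caldera along 2 paths.
Via Ardent → Brightwater: 100% × 70% × 100% = 70%.
Via Oakfield → Brightwater: 59% × 30% × 100% = 17.7%.
Total: 70% + 17.7% = 87.7%.
Rounded: 87.70%.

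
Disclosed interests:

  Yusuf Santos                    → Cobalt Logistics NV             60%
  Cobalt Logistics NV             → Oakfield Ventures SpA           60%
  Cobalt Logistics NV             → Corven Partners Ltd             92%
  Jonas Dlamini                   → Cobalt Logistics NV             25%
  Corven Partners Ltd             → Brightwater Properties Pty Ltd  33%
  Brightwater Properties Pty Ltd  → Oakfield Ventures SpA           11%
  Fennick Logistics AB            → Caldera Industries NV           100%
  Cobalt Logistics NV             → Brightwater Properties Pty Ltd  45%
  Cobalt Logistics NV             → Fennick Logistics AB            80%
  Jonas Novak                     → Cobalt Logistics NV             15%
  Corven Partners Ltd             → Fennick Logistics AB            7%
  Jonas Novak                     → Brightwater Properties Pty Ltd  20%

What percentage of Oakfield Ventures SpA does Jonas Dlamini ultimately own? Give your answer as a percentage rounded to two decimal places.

Jonas Dlamini reaches Oakfield along 3 paths.
Via Cobalt → Corven → Brightwater: 25% × 92% × 33% × 11% = 0.8349%.
Via Cobalt → Brightwater: 25% × 45% × 11% = 1.2375%.
Via Cobalt: 25% × 60% = 15%.
Total: 0.8349% + 1.2375% + 15% = 17.0724%.
Rounded: 17.07%.

17.07%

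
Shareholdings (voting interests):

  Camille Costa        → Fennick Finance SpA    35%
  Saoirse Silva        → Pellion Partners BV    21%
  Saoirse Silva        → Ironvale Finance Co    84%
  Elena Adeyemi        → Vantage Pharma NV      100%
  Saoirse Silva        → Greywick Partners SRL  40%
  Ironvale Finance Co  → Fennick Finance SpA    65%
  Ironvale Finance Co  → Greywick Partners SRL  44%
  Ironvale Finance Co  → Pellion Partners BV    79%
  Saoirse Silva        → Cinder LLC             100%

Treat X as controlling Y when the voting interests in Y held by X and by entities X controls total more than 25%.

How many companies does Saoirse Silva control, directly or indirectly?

Saoirse holds 84% of Ironvale, so Saoirse controls Ironvale.
Ironvale and Saoirse together hold 79% + 21% = 100% of Pellion, so Saoirse controls Pellion.
Ironvale and Saoirse together hold 44% + 40% = 84% of Greywick, so Saoirse controls Greywick.
Ironvale holds 65% of Fennick, so Saoirse controls Fennick.
Saoirse holds 100% of Cinder, so Saoirse controls Cinder.
No other company's threshold is met.
Saoirse controls 5 companies.

5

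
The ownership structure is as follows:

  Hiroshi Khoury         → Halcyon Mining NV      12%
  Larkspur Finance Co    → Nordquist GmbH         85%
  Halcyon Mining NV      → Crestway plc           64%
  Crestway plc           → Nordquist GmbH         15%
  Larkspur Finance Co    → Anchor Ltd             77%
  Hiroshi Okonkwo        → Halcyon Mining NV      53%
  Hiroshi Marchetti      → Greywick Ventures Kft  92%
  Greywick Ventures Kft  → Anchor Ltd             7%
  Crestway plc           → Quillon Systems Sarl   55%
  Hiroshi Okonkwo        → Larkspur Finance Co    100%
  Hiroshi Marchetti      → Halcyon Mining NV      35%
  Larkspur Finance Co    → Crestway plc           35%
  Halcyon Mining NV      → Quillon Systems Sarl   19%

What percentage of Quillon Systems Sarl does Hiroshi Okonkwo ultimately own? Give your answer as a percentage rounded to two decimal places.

Hiroshi Okonkwo reaches Quillon along 3 paths.
Via Halcyon → Crestway: 53% × 64% × 55% = 18.656%.
Via Larkspur → Crestway: 100% × 35% × 55% = 19.25%.
Via Halcyon: 53% × 19% = 10.07%.
Total: 18.656% + 19.25% + 10.07% = 47.976%.
Rounded: 47.98%.

47.98%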